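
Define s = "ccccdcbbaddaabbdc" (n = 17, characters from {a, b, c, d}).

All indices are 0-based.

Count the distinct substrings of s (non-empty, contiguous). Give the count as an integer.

rank→(start, suffix):
  0 → (11, 'aabbdc')
  1 → (12, 'abbdc')
  2 → (8, 'addaabbdc')
  3 → (7, 'baddaabbdc')
  4 → (6, 'bbaddaabbdc')
  5 → (13, 'bbdc')
  6 → (14, 'bdc')
  7 → (16, 'c')
  8 → (5, 'cbbaddaabbdc')
  9 → (0, 'ccccdcbbaddaabbdc')
  10 → (1, 'cccdcbbaddaabbdc')
  11 → (2, 'ccdcbbaddaabbdc')
  12 → (3, 'cdcbbaddaabbdc')
  13 → (10, 'daabbdc')
  14 → (15, 'dc')
  15 → (4, 'dcbbaddaabbdc')
  16 → (9, 'ddaabbdc')

SA = [11, 12, 8, 7, 6, 13, 14, 16, 5, 0, 1, 2, 3, 10, 15, 4, 9]
rank  pair      lcp
   1  s[11:],s[12:]  1  'a'
   2  s[12:],s[8:]  1  'a'
   3  s[8:],s[7:]  0  ''
   4  s[7:],s[6:]  1  'b'
   5  s[6:],s[13:]  2  'bb'
   6  s[13:],s[14:]  1  'b'
   7  s[14:],s[16:]  0  ''
   8  s[16:],s[5:]  1  'c'
   9  s[5:],s[0:]  1  'c'
  10  s[0:],s[1:]  3  'ccc'
  11  s[1:],s[2:]  2  'cc'
  12  s[2:],s[3:]  1  'c'
  13  s[3:],s[10:]  0  ''
  14  s[10:],s[15:]  1  'd'
  15  s[15:],s[4:]  2  'dc'
  16  s[4:],s[9:]  1  'd'

n(n+1)/2 = 17·18/2 = 153
Σ LCP = 0 + 1 + 1 + 0 + 1 + 2 + 1 + 0 + 1 + 1 + 3 + 2 + 1 + 0 + 1 + 2 + 1 = 18
distinct = 153 − 18 = 135

135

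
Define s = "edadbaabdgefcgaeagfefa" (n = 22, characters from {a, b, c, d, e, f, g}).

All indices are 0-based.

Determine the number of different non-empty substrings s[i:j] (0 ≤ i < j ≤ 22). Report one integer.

237

rank→(start, suffix):
  0 → (21, 'a')
  1 → (5, 'aabdgefcgaeagfefa')
  2 → (6, 'abdgefcgaeagfefa')
  3 → (2, 'adbaabdgefcgaeagfefa')
  4 → (14, 'aeagfefa')
  5 → (16, 'agfefa')
  6 → (4, 'baabdgefcgaeagfefa')
  7 → (7, 'bdgefcgaeagfefa')
  8 → (12, 'cgaeagfefa')
  9 → (1, 'dadbaabdgefcgaeagfefa')
  10 → (3, 'dbaabdgefcgaeagfefa')
  11 → (8, 'dgefcgaeagfefa')
  12 → (15, 'eagfefa')
  13 → (0, 'edadbaabdgefcgaeagfefa')
  14 → (19, 'efa')
  15 → (10, 'efcgaeagfefa')
  16 → (20, 'fa')
  17 → (11, 'fcgaeagfefa')
  18 → (18, 'fefa')
  19 → (13, 'gaeagfefa')
  20 → (9, 'gefcgaeagfefa')
  21 → (17, 'gfefa')

SA = [21, 5, 6, 2, 14, 16, 4, 7, 12, 1, 3, 8, 15, 0, 19, 10, 20, 11, 18, 13, 9, 17]
[i] adj suffixes → lcp
  [1] 21/5 → 1 ('a')
  [2] 5/6 → 1 ('a')
  [3] 6/2 → 1 ('a')
  [4] 2/14 → 1 ('a')
  [5] 14/16 → 1 ('a')
  [6] 16/4 → 0 ('')
  [7] 4/7 → 1 ('b')
  [8] 7/12 → 0 ('')
  [9] 12/1 → 0 ('')
  [10] 1/3 → 1 ('d')
  [11] 3/8 → 1 ('d')
  [12] 8/15 → 0 ('')
  [13] 15/0 → 1 ('e')
  [14] 0/19 → 1 ('e')
  [15] 19/10 → 2 ('ef')
  [16] 10/20 → 0 ('')
  [17] 20/11 → 1 ('f')
  [18] 11/18 → 1 ('f')
  [19] 18/13 → 0 ('')
  [20] 13/9 → 1 ('g')
  [21] 9/17 → 1 ('g')

n(n+1)/2 = 22·23/2 = 253
Σ LCP = 0 + 1 + 1 + 1 + 1 + 1 + 0 + 1 + 0 + 0 + 1 + 1 + 0 + 1 + 1 + 2 + 0 + 1 + 1 + 0 + 1 + 1 = 16
distinct = 253 − 16 = 237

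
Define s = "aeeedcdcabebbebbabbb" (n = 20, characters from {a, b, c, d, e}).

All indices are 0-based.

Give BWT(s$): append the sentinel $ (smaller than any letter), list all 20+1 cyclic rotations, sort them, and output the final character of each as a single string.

rank  rotation               last
    0  $aeeedcdcabebbebbabbb  b
    1  abbb$aeeedcdcabebbebb  b
    2  abebbebbabbb$aeeedcdc  c
    3  aeeedcdcabebbebbabbb$  $
    4  b$aeeedcdcabebbebbabb  b
    5  babbb$aeeedcdcabebbeb  b
    6  bb$aeeedcdcabebbebbab  b
    7  bbabbb$aeeedcdcabebbe  e
    8  bbb$aeeedcdcabebbebba  a
    9  bbebbabbb$aeeedcdcabe  e
   10  bebbabbb$aeeedcdcabeb  b
   11  bebbebbabbb$aeeedcdca  a
   12  cabebbebbabbb$aeeedcd  d
   13  cdcabebbebbabbb$aeeed  d
   14  dcabebbebbabbb$aeeedc  c
   15  dcdcabebbebbabbb$aeee  e
   16  ebbabbb$aeeedcdcabebb  b
   17  ebbebbabbb$aeeedcdcab  b
   18  edcdcabebbebbabbb$aee  e
   19  eedcdcabebbebbabbb$ae  e
   20  eeedcdcabebbebbabbb$a  a

bbc$bbbeaebaddcebbeea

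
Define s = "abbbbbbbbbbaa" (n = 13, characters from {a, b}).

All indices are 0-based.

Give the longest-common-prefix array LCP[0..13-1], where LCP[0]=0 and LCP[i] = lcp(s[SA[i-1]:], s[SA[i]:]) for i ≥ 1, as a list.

[0, 1, 1, 0, 1, 2, 3, 4, 5, 6, 7, 8, 9]

rank | idx | suffix
   0 |  12 | a
   1 |  11 | aa
   2 |   0 | abbbbbbbbbbaa
   3 |  10 | baa
   4 |   9 | bbaa
   5 |   8 | bbbaa
   6 |   7 | bbbbaa
   7 |   6 | bbbbbaa
   8 |   5 | bbbbbbaa
   9 |   4 | bbbbbbbaa
  10 |   3 | bbbbbbbbaa
  11 |   2 | bbbbbbbbbaa
  12 |   1 | bbbbbbbbbbaa

SA = [12, 11, 0, 10, 9, 8, 7, 6, 5, 4, 3, 2, 1]
[i] adj suffixes → lcp
  [1] 12/11 → 1 ('a')
  [2] 11/0 → 1 ('a')
  [3] 0/10 → 0 ('')
  [4] 10/9 → 1 ('b')
  [5] 9/8 → 2 ('bb')
  [6] 8/7 → 3 ('bbb')
  [7] 7/6 → 4 ('bbbb')
  [8] 6/5 → 5 ('bbbbb')
  [9] 5/4 → 6 ('bbbbbb')
  [10] 4/3 → 7 ('bbbbbbb')
  [11] 3/2 → 8 ('bbbbbbbb')
  [12] 2/1 → 9 ('bbbbbbbbb')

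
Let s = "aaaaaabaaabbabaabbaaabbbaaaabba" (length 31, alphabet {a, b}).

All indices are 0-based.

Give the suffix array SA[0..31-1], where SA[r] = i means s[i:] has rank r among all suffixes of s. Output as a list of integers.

[30, 0, 1, 2, 24, 3, 25, 7, 18, 4, 26, 14, 8, 19, 5, 12, 27, 15, 9, 20, 29, 23, 6, 17, 13, 11, 28, 22, 16, 10, 21]

rank | idx | suffix
   0 |  30 | a
   1 |   0 | aaaaaabaaabbabaabbaaabbbaaaabba
   2 |   1 | aaaaabaaabbabaabbaaabbbaaaabba
   3 |   2 | aaaabaaabbabaabbaaabbbaaaabba
   4 |  24 | aaaabba
   5 |   3 | aaabaaabbabaabbaaabbbaaaabba
   6 |  25 | aaabba
   7 |   7 | aaabbabaabbaaabbbaaaabba
   8 |  18 | aaabbbaaaabba
   9 |   4 | aabaaabbabaabbaaabbbaaaabba
  10 |  26 | aabba
  11 |  14 | aabbaaabbbaaaabba
  12 |   8 | aabbabaabbaaabbbaaaabba
  13 |  19 | aabbbaaaabba
  14 |   5 | abaaabbabaabbaaabbbaaaabba
  15 |  12 | abaabbaaabbbaaaabba
  16 |  27 | abba
  17 |  15 | abbaaabbbaaaabba
  18 |   9 | abbabaabbaaabbbaaaabba
  19 |  20 | abbbaaaabba
  20 |  29 | ba
  21 |  23 | baaaabba
  22 |   6 | baaabbabaabbaaabbbaaaabba
  23 |  17 | baaabbbaaaabba
  24 |  13 | baabbaaabbbaaaabba
  25 |  11 | babaabbaaabbbaaaabba
  26 |  28 | bba
  27 |  22 | bbaaaabba
  28 |  16 | bbaaabbbaaaabba
  29 |  10 | bbabaabbaaabbbaaaabba
  30 |  21 | bbbaaaabba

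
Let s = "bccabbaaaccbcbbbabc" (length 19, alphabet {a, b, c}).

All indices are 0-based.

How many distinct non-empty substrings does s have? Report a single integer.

164

sorted suffixes:
  #0 SA[0]=6  'aaaccbcbbbabc'
  #1 SA[1]=7  'aaccbcbbbabc'
  #2 SA[2]=3  'abbaaaccbcbbbabc'
  #3 SA[3]=16  'abc'
  #4 SA[4]=8  'accbcbbbabc'
  #5 SA[5]=5  'baaaccbcbbbabc'
  #6 SA[6]=15  'babc'
  #7 SA[7]=4  'bbaaaccbcbbbabc'
  #8 SA[8]=14  'bbabc'
  #9 SA[9]=13  'bbbabc'
  #10 SA[10]=17  'bc'
  #11 SA[11]=11  'bcbbbabc'
  #12 SA[12]=0  'bccabbaaaccbcbbbabc'
  #13 SA[13]=18  'c'
  #14 SA[14]=2  'cabbaaaccbcbbbabc'
  #15 SA[15]=12  'cbbbabc'
  #16 SA[16]=10  'cbcbbbabc'
  #17 SA[17]=1  'ccabbaaaccbcbbbabc'
  #18 SA[18]=9  'ccbcbbbabc'

SA = [6, 7, 3, 16, 8, 5, 15, 4, 14, 13, 17, 11, 0, 18, 2, 12, 10, 1, 9]
[i] adj suffixes → lcp
  [1] 6/7 → 2 ('aa')
  [2] 7/3 → 1 ('a')
  [3] 3/16 → 2 ('ab')
  [4] 16/8 → 1 ('a')
  [5] 8/5 → 0 ('')
  [6] 5/15 → 2 ('ba')
  [7] 15/4 → 1 ('b')
  [8] 4/14 → 3 ('bba')
  [9] 14/13 → 2 ('bb')
  [10] 13/17 → 1 ('b')
  [11] 17/11 → 2 ('bc')
  [12] 11/0 → 2 ('bc')
  [13] 0/18 → 0 ('')
  [14] 18/2 → 1 ('c')
  [15] 2/12 → 1 ('c')
  [16] 12/10 → 2 ('cb')
  [17] 10/1 → 1 ('c')
  [18] 1/9 → 2 ('cc')

n(n+1)/2 = 19·20/2 = 190
Σ LCP = 0 + 2 + 1 + 2 + 1 + 0 + 2 + 1 + 3 + 2 + 1 + 2 + 2 + 0 + 1 + 1 + 2 + 1 + 2 = 26
distinct = 190 − 26 = 164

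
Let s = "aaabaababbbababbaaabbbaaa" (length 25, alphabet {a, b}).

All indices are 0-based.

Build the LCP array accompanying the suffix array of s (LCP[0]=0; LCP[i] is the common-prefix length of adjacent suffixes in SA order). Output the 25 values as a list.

sorted suffixes:
  #0 SA[0]=24  'a'
  #1 SA[1]=23  'aa'
  #2 SA[2]=22  'aaa'
  #3 SA[3]=0  'aaabaababbbababbaaabbbaaa'
  #4 SA[4]=16  'aaabbbaaa'
  #5 SA[5]=1  'aabaababbbababbaaabbbaaa'
  #6 SA[6]=4  'aababbbababbaaabbbaaa'
  #7 SA[7]=17  'aabbbaaa'
  #8 SA[8]=2  'abaababbbababbaaabbbaaa'
  #9 SA[9]=11  'ababbaaabbbaaa'
  #10 SA[10]=5  'ababbbababbaaabbbaaa'
  #11 SA[11]=13  'abbaaabbbaaa'
  #12 SA[12]=18  'abbbaaa'
  #13 SA[13]=7  'abbbababbaaabbbaaa'
  #14 SA[14]=21  'baaa'
  #15 SA[15]=15  'baaabbbaaa'
  #16 SA[16]=3  'baababbbababbaaabbbaaa'
  #17 SA[17]=10  'bababbaaabbbaaa'
  #18 SA[18]=12  'babbaaabbbaaa'
  #19 SA[19]=6  'babbbababbaaabbbaaa'
  #20 SA[20]=20  'bbaaa'
  #21 SA[21]=14  'bbaaabbbaaa'
  #22 SA[22]=9  'bbababbaaabbbaaa'
  #23 SA[23]=19  'bbbaaa'
  #24 SA[24]=8  'bbbababbaaabbbaaa'

SA = [24, 23, 22, 0, 16, 1, 4, 17, 2, 11, 5, 13, 18, 7, 21, 15, 3, 10, 12, 6, 20, 14, 9, 19, 8]
[i] adj suffixes → lcp
  [1] 24/23 → 1 ('a')
  [2] 23/22 → 2 ('aa')
  [3] 22/0 → 3 ('aaa')
  [4] 0/16 → 4 ('aaab')
  [5] 16/1 → 2 ('aa')
  [6] 1/4 → 4 ('aaba')
  [7] 4/17 → 3 ('aab')
  [8] 17/2 → 1 ('a')
  [9] 2/11 → 3 ('aba')
  [10] 11/5 → 5 ('ababb')
  [11] 5/13 → 2 ('ab')
  [12] 13/18 → 3 ('abb')
  [13] 18/7 → 5 ('abbba')
  [14] 7/21 → 0 ('')
  [15] 21/15 → 4 ('baaa')
  [16] 15/3 → 3 ('baa')
  [17] 3/10 → 2 ('ba')
  [18] 10/12 → 3 ('bab')
  [19] 12/6 → 4 ('babb')
  [20] 6/20 → 1 ('b')
  [21] 20/14 → 5 ('bbaaa')
  [22] 14/9 → 3 ('bba')
  [23] 9/19 → 2 ('bb')
  [24] 19/8 → 4 ('bbba')

[0, 1, 2, 3, 4, 2, 4, 3, 1, 3, 5, 2, 3, 5, 0, 4, 3, 2, 3, 4, 1, 5, 3, 2, 4]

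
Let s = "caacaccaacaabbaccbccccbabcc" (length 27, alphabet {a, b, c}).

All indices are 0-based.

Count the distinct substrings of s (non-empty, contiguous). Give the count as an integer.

326

rank | idx | suffix
   0 |  10 | aabbaccbccccbabcc
   1 |   7 | aacaabbaccbccccbabcc
   2 |   1 | aacaccaacaabbaccbccccbabcc
   3 |  11 | abbaccbccccbabcc
   4 |  23 | abcc
   5 |   8 | acaabbaccbccccbabcc
   6 |   2 | acaccaacaabbaccbccccbabcc
   7 |   4 | accaacaabbaccbccccbabcc
   8 |  14 | accbccccbabcc
   9 |  22 | babcc
  10 |  13 | baccbccccbabcc
  11 |  12 | bbaccbccccbabcc
  12 |  24 | bcc
  13 |  17 | bccccbabcc
  14 |  26 | c
  15 |   9 | caabbaccbccccbabcc
  16 |   6 | caacaabbaccbccccbabcc
  17 |   0 | caacaccaacaabbaccbccccbabcc
  18 |   3 | caccaacaabbaccbccccbabcc
  19 |  21 | cbabcc
  20 |  16 | cbccccbabcc
  21 |  25 | cc
  22 |   5 | ccaacaabbaccbccccbabcc
  23 |  20 | ccbabcc
  24 |  15 | ccbccccbabcc
  25 |  19 | cccbabcc
  26 |  18 | ccccbabcc

SA = [10, 7, 1, 11, 23, 8, 2, 4, 14, 22, 13, 12, 24, 17, 26, 9, 6, 0, 3, 21, 16, 25, 5, 20, 15, 19, 18]
[i] adj suffixes → lcp
  [1] 10/7 → 2 ('aa')
  [2] 7/1 → 4 ('aaca')
  [3] 1/11 → 1 ('a')
  [4] 11/23 → 2 ('ab')
  [5] 23/8 → 1 ('a')
  [6] 8/2 → 3 ('aca')
  [7] 2/4 → 2 ('ac')
  [8] 4/14 → 3 ('acc')
  [9] 14/22 → 0 ('')
  [10] 22/13 → 2 ('ba')
  [11] 13/12 → 1 ('b')
  [12] 12/24 → 1 ('b')
  [13] 24/17 → 3 ('bcc')
  [14] 17/26 → 0 ('')
  [15] 26/9 → 1 ('c')
  [16] 9/6 → 3 ('caa')
  [17] 6/0 → 5 ('caaca')
  [18] 0/3 → 2 ('ca')
  [19] 3/21 → 1 ('c')
  [20] 21/16 → 2 ('cb')
  [21] 16/25 → 1 ('c')
  [22] 25/5 → 2 ('cc')
  [23] 5/20 → 2 ('cc')
  [24] 20/15 → 3 ('ccb')
  [25] 15/19 → 2 ('cc')
  [26] 19/18 → 3 ('ccc')

n(n+1)/2 = 27·28/2 = 378
Σ LCP = 0 + 2 + 4 + 1 + 2 + 1 + 3 + 2 + 3 + 0 + 2 + 1 + 1 + 3 + 0 + 1 + 3 + 5 + 2 + 1 + 2 + 1 + 2 + 2 + 3 + 2 + 3 = 52
distinct = 378 − 52 = 326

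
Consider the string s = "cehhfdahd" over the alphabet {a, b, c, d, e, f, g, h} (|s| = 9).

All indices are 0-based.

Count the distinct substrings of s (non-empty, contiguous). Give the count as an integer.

rank→(start, suffix):
  0 → (6, 'ahd')
  1 → (0, 'cehhfdahd')
  2 → (8, 'd')
  3 → (5, 'dahd')
  4 → (1, 'ehhfdahd')
  5 → (4, 'fdahd')
  6 → (7, 'hd')
  7 → (3, 'hfdahd')
  8 → (2, 'hhfdahd')

SA = [6, 0, 8, 5, 1, 4, 7, 3, 2]
rank  pair      lcp
   1  s[6:],s[0:]  0  ''
   2  s[0:],s[8:]  0  ''
   3  s[8:],s[5:]  1  'd'
   4  s[5:],s[1:]  0  ''
   5  s[1:],s[4:]  0  ''
   6  s[4:],s[7:]  0  ''
   7  s[7:],s[3:]  1  'h'
   8  s[3:],s[2:]  1  'h'

n(n+1)/2 = 9·10/2 = 45
Σ LCP = 0 + 0 + 0 + 1 + 0 + 0 + 0 + 1 + 1 = 3
distinct = 45 − 3 = 42

42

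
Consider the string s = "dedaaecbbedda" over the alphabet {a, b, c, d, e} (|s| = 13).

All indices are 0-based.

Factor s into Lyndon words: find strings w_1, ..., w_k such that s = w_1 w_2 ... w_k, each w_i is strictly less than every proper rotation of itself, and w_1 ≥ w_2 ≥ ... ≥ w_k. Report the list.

emit factor 1: 'de' (i=0, period=2)
emit factor 2: 'd' (i=2, period=1)
emit factor 3: 'aaecbbedd' (i=3, period=9)
emit factor 4: 'a' (i=12, period=1)

["de", "d", "aaecbbedd", "a"]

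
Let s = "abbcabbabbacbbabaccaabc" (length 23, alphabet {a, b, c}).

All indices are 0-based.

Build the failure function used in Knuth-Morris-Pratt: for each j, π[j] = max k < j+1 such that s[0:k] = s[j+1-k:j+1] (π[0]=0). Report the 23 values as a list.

[0, 0, 0, 0, 1, 2, 3, 1, 2, 3, 1, 0, 0, 0, 1, 2, 1, 0, 0, 1, 1, 2, 0]

π[0] = 0
j=1 s[j]='b': π[1]=0 (border '')
j=2 s[j]='b': π[2]=0 (border '')
j=3 s[j]='c': π[3]=0 (border '')
j=4 s[j]='a': π[4]=1 (border 'a')
j=5 s[j]='b': π[5]=2 (border 'ab')
j=6 s[j]='b': π[6]=3 (border 'abb')
j=7 s[j]='a': k: 3→0; π[7]=1 (border 'a')
j=8 s[j]='b': π[8]=2 (border 'ab')
j=9 s[j]='b': π[9]=3 (border 'abb')
j=10 s[j]='a': k: 3→0; π[10]=1 (border 'a')
j=11 s[j]='c': k: 1→0; π[11]=0 (border '')
j=12 s[j]='b': π[12]=0 (border '')
j=13 s[j]='b': π[13]=0 (border '')
j=14 s[j]='a': π[14]=1 (border 'a')
j=15 s[j]='b': π[15]=2 (border 'ab')
j=16 s[j]='a': k: 2→0; π[16]=1 (border 'a')
j=17 s[j]='c': k: 1→0; π[17]=0 (border '')
j=18 s[j]='c': π[18]=0 (border '')
j=19 s[j]='a': π[19]=1 (border 'a')
j=20 s[j]='a': k: 1→0; π[20]=1 (border 'a')
j=21 s[j]='b': π[21]=2 (border 'ab')
j=22 s[j]='c': k: 2→0; π[22]=0 (border '')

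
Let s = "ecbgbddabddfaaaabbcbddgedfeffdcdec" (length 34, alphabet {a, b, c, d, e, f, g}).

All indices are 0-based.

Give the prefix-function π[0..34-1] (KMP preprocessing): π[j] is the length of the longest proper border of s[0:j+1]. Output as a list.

π[0] = 0
j=1 s[j]='c': π[1]=0 (border '')
j=2 s[j]='b': π[2]=0 (border '')
j=3 s[j]='g': π[3]=0 (border '')
j=4 s[j]='b': π[4]=0 (border '')
j=5 s[j]='d': π[5]=0 (border '')
j=6 s[j]='d': π[6]=0 (border '')
j=7 s[j]='a': π[7]=0 (border '')
j=8 s[j]='b': π[8]=0 (border '')
j=9 s[j]='d': π[9]=0 (border '')
j=10 s[j]='d': π[10]=0 (border '')
j=11 s[j]='f': π[11]=0 (border '')
j=12 s[j]='a': π[12]=0 (border '')
j=13 s[j]='a': π[13]=0 (border '')
j=14 s[j]='a': π[14]=0 (border '')
j=15 s[j]='a': π[15]=0 (border '')
j=16 s[j]='b': π[16]=0 (border '')
j=17 s[j]='b': π[17]=0 (border '')
j=18 s[j]='c': π[18]=0 (border '')
j=19 s[j]='b': π[19]=0 (border '')
j=20 s[j]='d': π[20]=0 (border '')
j=21 s[j]='d': π[21]=0 (border '')
j=22 s[j]='g': π[22]=0 (border '')
j=23 s[j]='e': π[23]=1 (border 'e')
j=24 s[j]='d': k: 1→0; π[24]=0 (border '')
j=25 s[j]='f': π[25]=0 (border '')
j=26 s[j]='e': π[26]=1 (border 'e')
j=27 s[j]='f': k: 1→0; π[27]=0 (border '')
j=28 s[j]='f': π[28]=0 (border '')
j=29 s[j]='d': π[29]=0 (border '')
j=30 s[j]='c': π[30]=0 (border '')
j=31 s[j]='d': π[31]=0 (border '')
j=32 s[j]='e': π[32]=1 (border 'e')
j=33 s[j]='c': π[33]=2 (border 'ec')

[0, 0, 0, 0, 0, 0, 0, 0, 0, 0, 0, 0, 0, 0, 0, 0, 0, 0, 0, 0, 0, 0, 0, 1, 0, 0, 1, 0, 0, 0, 0, 0, 1, 2]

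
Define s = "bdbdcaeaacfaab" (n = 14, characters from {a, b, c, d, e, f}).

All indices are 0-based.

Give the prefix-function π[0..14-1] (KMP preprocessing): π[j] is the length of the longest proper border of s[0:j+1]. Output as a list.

[0, 0, 1, 2, 0, 0, 0, 0, 0, 0, 0, 0, 0, 1]

π[0] = 0
j=1 s[j]='d': π[1]=0 (border '')
j=2 s[j]='b': π[2]=1 (border 'b')
j=3 s[j]='d': π[3]=2 (border 'bd')
j=4 s[j]='c': k: 2→0; π[4]=0 (border '')
j=5 s[j]='a': π[5]=0 (border '')
j=6 s[j]='e': π[6]=0 (border '')
j=7 s[j]='a': π[7]=0 (border '')
j=8 s[j]='a': π[8]=0 (border '')
j=9 s[j]='c': π[9]=0 (border '')
j=10 s[j]='f': π[10]=0 (border '')
j=11 s[j]='a': π[11]=0 (border '')
j=12 s[j]='a': π[12]=0 (border '')
j=13 s[j]='b': π[13]=1 (border 'b')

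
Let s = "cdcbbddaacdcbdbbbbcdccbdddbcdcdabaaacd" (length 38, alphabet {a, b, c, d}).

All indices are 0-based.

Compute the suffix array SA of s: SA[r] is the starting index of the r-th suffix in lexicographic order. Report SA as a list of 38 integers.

sorted suffixes:
  #0 SA[0]=33  'aaacd'
  #1 SA[1]=34  'aacd'
  #2 SA[2]=7  'aacdcbdbbbbcdccbdddbcdcdabaaacd'
  #3 SA[3]=31  'abaaacd'
  #4 SA[4]=35  'acd'
  #5 SA[5]=8  'acdcbdbbbbcdccbdddbcdcdabaaacd'
  #6 SA[6]=32  'baaacd'
  #7 SA[7]=14  'bbbbcdccbdddbcdcdabaaacd'
  #8 SA[8]=15  'bbbcdccbdddbcdcdabaaacd'
  #9 SA[9]=16  'bbcdccbdddbcdcdabaaacd'
  #10 SA[10]=3  'bbddaacdcbdbbbbcdccbdddbcdcdabaaacd'
  #11 SA[11]=17  'bcdccbdddbcdcdabaaacd'
  #12 SA[12]=26  'bcdcdabaaacd'
  #13 SA[13]=12  'bdbbbbcdccbdddbcdcdabaaacd'
  #14 SA[14]=4  'bddaacdcbdbbbbcdccbdddbcdcdabaaacd'
  #15 SA[15]=22  'bdddbcdcdabaaacd'
  #16 SA[16]=2  'cbbddaacdcbdbbbbcdccbdddbcdcdabaaacd'
  #17 SA[17]=11  'cbdbbbbcdccbdddbcdcdabaaacd'
  #18 SA[18]=21  'cbdddbcdcdabaaacd'
  #19 SA[19]=20  'ccbdddbcdcdabaaacd'
  #20 SA[20]=36  'cd'
  #21 SA[21]=29  'cdabaaacd'
  #22 SA[22]=0  'cdcbbddaacdcbdbbbbcdccbdddbcdcdabaaacd'
  #23 SA[23]=9  'cdcbdbbbbcdccbdddbcdcdabaaacd'
  #24 SA[24]=18  'cdccbdddbcdcdabaaacd'
  #25 SA[25]=27  'cdcdabaaacd'
  #26 SA[26]=37  'd'
  #27 SA[27]=6  'daacdcbdbbbbcdccbdddbcdcdabaaacd'
  #28 SA[28]=30  'dabaaacd'
  #29 SA[29]=13  'dbbbbcdccbdddbcdcdabaaacd'
  #30 SA[30]=25  'dbcdcdabaaacd'
  #31 SA[31]=1  'dcbbddaacdcbdbbbbcdccbdddbcdcdabaaacd'
  #32 SA[32]=10  'dcbdbbbbcdccbdddbcdcdabaaacd'
  #33 SA[33]=19  'dccbdddbcdcdabaaacd'
  #34 SA[34]=28  'dcdabaaacd'
  #35 SA[35]=5  'ddaacdcbdbbbbcdccbdddbcdcdabaaacd'
  #36 SA[36]=24  'ddbcdcdabaaacd'
  #37 SA[37]=23  'dddbcdcdabaaacd'

[33, 34, 7, 31, 35, 8, 32, 14, 15, 16, 3, 17, 26, 12, 4, 22, 2, 11, 21, 20, 36, 29, 0, 9, 18, 27, 37, 6, 30, 13, 25, 1, 10, 19, 28, 5, 24, 23]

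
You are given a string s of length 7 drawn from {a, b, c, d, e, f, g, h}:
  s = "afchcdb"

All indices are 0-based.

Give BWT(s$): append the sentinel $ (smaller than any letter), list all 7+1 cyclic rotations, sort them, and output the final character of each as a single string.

rank  rotation  last
    0  $afchcdb  b
    1  afchcdb$  $
    2  b$afchcd  d
    3  cdb$afch  h
    4  chcdb$af  f
    5  db$afchc  c
    6  fchcdb$a  a
    7  hcdb$afc  c

b$dhfcac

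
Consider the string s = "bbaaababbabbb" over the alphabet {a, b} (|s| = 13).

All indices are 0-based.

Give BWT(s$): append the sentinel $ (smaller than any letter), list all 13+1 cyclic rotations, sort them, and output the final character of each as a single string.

rank  rotation        last
    0  $bbaaababbabbb  b
    1  aaababbabbb$bb  b
    2  aababbabbb$bba  a
    3  ababbabbb$bbaa  a
    4  abbabbb$bbaaab  b
    5  abbb$bbaaababb  b
    6  b$bbaaababbabb  b
    7  baaababbabbb$b  b
    8  babbabbb$bbaaa  a
    9  babbb$bbaaabab  b
   10  bb$bbaaababbab  b
   11  bbaaababbabbb$  $
   12  bbabbb$bbaaaba  a
   13  bbb$bbaaababba  a

bbaabbbbabb$aa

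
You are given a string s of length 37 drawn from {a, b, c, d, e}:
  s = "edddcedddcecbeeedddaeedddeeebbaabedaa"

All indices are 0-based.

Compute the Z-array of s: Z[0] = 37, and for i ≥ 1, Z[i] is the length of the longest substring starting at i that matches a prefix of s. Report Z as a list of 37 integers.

[37, 0, 0, 0, 0, 6, 0, 0, 0, 0, 1, 0, 0, 1, 1, 4, 0, 0, 0, 0, 1, 4, 0, 0, 0, 1, 1, 1, 0, 0, 0, 0, 0, 2, 0, 0, 0]

Z[0]=37
i=1: fresh scan; Z[1]=0
i=2: fresh scan; Z[2]=0
i=3: fresh scan; Z[3]=0
i=4: fresh scan; Z[4]=0
i=5: fresh scan; Z[5]=6 scan→box=[5,11)
i=6: min(r-i=5, Z[1]=0)=0; Z[6]=0
i=7: min(r-i=4, Z[2]=0)=0; Z[7]=0
i=8: min(r-i=3, Z[3]=0)=0; Z[8]=0
i=9: min(r-i=2, Z[4]=0)=0; Z[9]=0
i=10: min(r-i=1, Z[5]=6)=1; Z[10]=1
i=11: fresh scan; Z[11]=0
i=12: fresh scan; Z[12]=0
i=13: fresh scan; Z[13]=1 scan→box=[13,14)
i=14: fresh scan; Z[14]=1 scan→box=[14,15)
i=15: fresh scan; Z[15]=4 scan→box=[15,19)
i=16: min(r-i=3, Z[1]=0)=0; Z[16]=0
i=17: min(r-i=2, Z[2]=0)=0; Z[17]=0
i=18: min(r-i=1, Z[3]=0)=0; Z[18]=0
i=19: fresh scan; Z[19]=0
i=20: fresh scan; Z[20]=1 scan→box=[20,21)
i=21: fresh scan; Z[21]=4 scan→box=[21,25)
i=22: min(r-i=3, Z[1]=0)=0; Z[22]=0
i=23: min(r-i=2, Z[2]=0)=0; Z[23]=0
i=24: min(r-i=1, Z[3]=0)=0; Z[24]=0
i=25: fresh scan; Z[25]=1 scan→box=[25,26)
i=26: fresh scan; Z[26]=1 scan→box=[26,27)
i=27: fresh scan; Z[27]=1 scan→box=[27,28)
i=28: fresh scan; Z[28]=0
i=29: fresh scan; Z[29]=0
i=30: fresh scan; Z[30]=0
i=31: fresh scan; Z[31]=0
i=32: fresh scan; Z[32]=0
i=33: fresh scan; Z[33]=2 scan→box=[33,35)
i=34: min(r-i=1, Z[1]=0)=0; Z[34]=0
i=35: fresh scan; Z[35]=0
i=36: fresh scan; Z[36]=0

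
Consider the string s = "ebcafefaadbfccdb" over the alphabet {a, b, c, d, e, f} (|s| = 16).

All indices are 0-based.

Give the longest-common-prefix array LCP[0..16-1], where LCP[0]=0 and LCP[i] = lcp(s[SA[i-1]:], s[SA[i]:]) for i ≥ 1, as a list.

[0, 1, 1, 0, 1, 1, 0, 1, 1, 0, 2, 0, 1, 0, 1, 1]

rank→(start, suffix):
  0 → (7, 'aadbfccdb')
  1 → (8, 'adbfccdb')
  2 → (3, 'afefaadbfccdb')
  3 → (15, 'b')
  4 → (1, 'bcafefaadbfccdb')
  5 → (10, 'bfccdb')
  6 → (2, 'cafefaadbfccdb')
  7 → (12, 'ccdb')
  8 → (13, 'cdb')
  9 → (14, 'db')
  10 → (9, 'dbfccdb')
  11 → (0, 'ebcafefaadbfccdb')
  12 → (5, 'efaadbfccdb')
  13 → (6, 'faadbfccdb')
  14 → (11, 'fccdb')
  15 → (4, 'fefaadbfccdb')

SA = [7, 8, 3, 15, 1, 10, 2, 12, 13, 14, 9, 0, 5, 6, 11, 4]
[i] adj suffixes → lcp
  [1] 7/8 → 1 ('a')
  [2] 8/3 → 1 ('a')
  [3] 3/15 → 0 ('')
  [4] 15/1 → 1 ('b')
  [5] 1/10 → 1 ('b')
  [6] 10/2 → 0 ('')
  [7] 2/12 → 1 ('c')
  [8] 12/13 → 1 ('c')
  [9] 13/14 → 0 ('')
  [10] 14/9 → 2 ('db')
  [11] 9/0 → 0 ('')
  [12] 0/5 → 1 ('e')
  [13] 5/6 → 0 ('')
  [14] 6/11 → 1 ('f')
  [15] 11/4 → 1 ('f')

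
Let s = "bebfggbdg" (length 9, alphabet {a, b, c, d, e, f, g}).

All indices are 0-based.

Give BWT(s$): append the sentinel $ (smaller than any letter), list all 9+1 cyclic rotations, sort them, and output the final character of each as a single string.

rank  rotation    last
    0  $bebfggbdg  g
    1  bdg$bebfgg  g
    2  bebfggbdg$  $
    3  bfggbdg$be  e
    4  dg$bebfggb  b
    5  ebfggbdg$b  b
    6  fggbdg$beb  b
    7  g$bebfggbd  d
    8  gbdg$bebfg  g
    9  ggbdg$bebf  f

gg$ebbbdgf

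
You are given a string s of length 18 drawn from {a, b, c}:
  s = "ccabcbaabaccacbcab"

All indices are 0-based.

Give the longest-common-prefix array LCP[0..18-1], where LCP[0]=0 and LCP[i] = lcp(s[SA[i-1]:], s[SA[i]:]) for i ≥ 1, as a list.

[0, 1, 2, 2, 1, 2, 0, 1, 2, 1, 2, 0, 3, 2, 1, 2, 1, 3]

rank | idx | suffix
   0 |   6 | aabaccacbcab
   1 |  16 | ab
   2 |   7 | abaccacbcab
   3 |   2 | abcbaabaccacbcab
   4 |  12 | acbcab
   5 |   9 | accacbcab
   6 |  17 | b
   7 |   5 | baabaccacbcab
   8 |   8 | baccacbcab
   9 |  14 | bcab
  10 |   3 | bcbaabaccacbcab
  11 |  15 | cab
  12 |   1 | cabcbaabaccacbcab
  13 |  11 | cacbcab
  14 |   4 | cbaabaccacbcab
  15 |  13 | cbcab
  16 |   0 | ccabcbaabaccacbcab
  17 |  10 | ccacbcab

SA = [6, 16, 7, 2, 12, 9, 17, 5, 8, 14, 3, 15, 1, 11, 4, 13, 0, 10]
rank  pair      lcp
   1  s[6:],s[16:]  1  'a'
   2  s[16:],s[7:]  2  'ab'
   3  s[7:],s[2:]  2  'ab'
   4  s[2:],s[12:]  1  'a'
   5  s[12:],s[9:]  2  'ac'
   6  s[9:],s[17:]  0  ''
   7  s[17:],s[5:]  1  'b'
   8  s[5:],s[8:]  2  'ba'
   9  s[8:],s[14:]  1  'b'
  10  s[14:],s[3:]  2  'bc'
  11  s[3:],s[15:]  0  ''
  12  s[15:],s[1:]  3  'cab'
  13  s[1:],s[11:]  2  'ca'
  14  s[11:],s[4:]  1  'c'
  15  s[4:],s[13:]  2  'cb'
  16  s[13:],s[0:]  1  'c'
  17  s[0:],s[10:]  3  'cca'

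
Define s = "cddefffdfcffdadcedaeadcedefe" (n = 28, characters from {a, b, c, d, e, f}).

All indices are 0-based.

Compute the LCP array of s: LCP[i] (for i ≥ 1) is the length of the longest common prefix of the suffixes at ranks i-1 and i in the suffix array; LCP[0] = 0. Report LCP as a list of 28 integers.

rank→(start, suffix):
  0 → (13, 'adcedaeadcedefe')
  1 → (20, 'adcedefe')
  2 → (18, 'aeadcedefe')
  3 → (0, 'cddefffdfcffdadcedaeadcedefe')
  4 → (15, 'cedaeadcedefe')
  5 → (22, 'cedefe')
  6 → (9, 'cffdadcedaeadcedefe')
  7 → (12, 'dadcedaeadcedefe')
  8 → (17, 'daeadcedefe')
  9 → (14, 'dcedaeadcedefe')
  10 → (21, 'dcedefe')
  11 → (1, 'ddefffdfcffdadcedaeadcedefe')
  12 → (24, 'defe')
  13 → (2, 'defffdfcffdadcedaeadcedefe')
  14 → (7, 'dfcffdadcedaeadcedefe')
  15 → (27, 'e')
  16 → (19, 'eadcedefe')
  17 → (16, 'edaeadcedefe')
  18 → (23, 'edefe')
  19 → (25, 'efe')
  20 → (3, 'efffdfcffdadcedaeadcedefe')
  21 → (8, 'fcffdadcedaeadcedefe')
  22 → (11, 'fdadcedaeadcedefe')
  23 → (6, 'fdfcffdadcedaeadcedefe')
  24 → (26, 'fe')
  25 → (10, 'ffdadcedaeadcedefe')
  26 → (5, 'ffdfcffdadcedaeadcedefe')
  27 → (4, 'fffdfcffdadcedaeadcedefe')

SA = [13, 20, 18, 0, 15, 22, 9, 12, 17, 14, 21, 1, 24, 2, 7, 27, 19, 16, 23, 25, 3, 8, 11, 6, 26, 10, 5, 4]
rank  pair      lcp
   1  s[13:],s[20:]  5  'adced'
   2  s[20:],s[18:]  1  'a'
   3  s[18:],s[0:]  0  ''
   4  s[0:],s[15:]  1  'c'
   5  s[15:],s[22:]  3  'ced'
   6  s[22:],s[9:]  1  'c'
   7  s[9:],s[12:]  0  ''
   8  s[12:],s[17:]  2  'da'
   9  s[17:],s[14:]  1  'd'
  10  s[14:],s[21:]  4  'dced'
  11  s[21:],s[1:]  1  'd'
  12  s[1:],s[24:]  1  'd'
  13  s[24:],s[2:]  3  'def'
  14  s[2:],s[7:]  1  'd'
  15  s[7:],s[27:]  0  ''
  16  s[27:],s[19:]  1  'e'
  17  s[19:],s[16:]  1  'e'
  18  s[16:],s[23:]  2  'ed'
  19  s[23:],s[25:]  1  'e'
  20  s[25:],s[3:]  2  'ef'
  21  s[3:],s[8:]  0  ''
  22  s[8:],s[11:]  1  'f'
  23  s[11:],s[6:]  2  'fd'
  24  s[6:],s[26:]  1  'f'
  25  s[26:],s[10:]  1  'f'
  26  s[10:],s[5:]  3  'ffd'
  27  s[5:],s[4:]  2  'ff'

[0, 5, 1, 0, 1, 3, 1, 0, 2, 1, 4, 1, 1, 3, 1, 0, 1, 1, 2, 1, 2, 0, 1, 2, 1, 1, 3, 2]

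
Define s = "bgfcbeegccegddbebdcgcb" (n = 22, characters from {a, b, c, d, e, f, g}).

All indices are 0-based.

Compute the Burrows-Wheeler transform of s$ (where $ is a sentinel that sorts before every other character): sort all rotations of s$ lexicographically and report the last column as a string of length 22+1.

bcedc$gfgcddbgbbecgceeb

rank  rotation                 last
    0  $bgfcbeegccegddbebdcgcb  b
    1  b$bgfcbeegccegddbebdcgc  c
    2  bdcgcb$bgfcbeegccegddbe  e
    3  bebdcgcb$bgfcbeegccegdd  d
    4  beegccegddbebdcgcb$bgfc  c
    5  bgfcbeegccegddbebdcgcb$  $
    6  cb$bgfcbeegccegddbebdcg  g
    7  cbeegccegddbebdcgcb$bgf  f
    8  ccegddbebdcgcb$bgfcbeeg  g
    9  cegddbebdcgcb$bgfcbeegc  c
   10  cgcb$bgfcbeegccegddbebd  d
   11  dbebdcgcb$bgfcbeegccegd  d
   12  dcgcb$bgfcbeegccegddbeb  b
   13  ddbebdcgcb$bgfcbeegcceg  g
   14  ebdcgcb$bgfcbeegccegddb  b
   15  eegccegddbebdcgcb$bgfcb  b
   16  egccegddbebdcgcb$bgfcbe  e
   17  egddbebdcgcb$bgfcbeegcc  c
   18  fcbeegccegddbebdcgcb$bg  g
   19  gcb$bgfcbeegccegddbebdc  c
   20  gccegddbebdcgcb$bgfcbee  e
   21  gddbebdcgcb$bgfcbeegcce  e
   22  gfcbeegccegddbebdcgcb$b  b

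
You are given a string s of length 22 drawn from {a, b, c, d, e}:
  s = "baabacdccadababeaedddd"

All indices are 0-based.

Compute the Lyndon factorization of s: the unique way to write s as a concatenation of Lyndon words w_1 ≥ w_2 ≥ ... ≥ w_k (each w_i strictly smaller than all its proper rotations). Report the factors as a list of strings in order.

emit factor 1: 'b' (i=0, period=1)
emit factor 2: 'aabacdccadababeaedddd' (i=1, period=21)

["b", "aabacdccadababeaedddd"]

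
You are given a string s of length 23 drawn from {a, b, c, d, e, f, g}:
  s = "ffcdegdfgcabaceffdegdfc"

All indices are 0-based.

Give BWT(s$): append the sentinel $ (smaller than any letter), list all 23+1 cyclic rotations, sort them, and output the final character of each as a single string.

ccbafgfafcggcdddff$edfee

rank  rotation                  last
    0  $ffcdegdfgcabaceffdegdfc  c
    1  abaceffdegdfc$ffcdegdfgc  c
    2  aceffdegdfc$ffcdegdfgcab  b
    3  baceffdegdfc$ffcdegdfgca  a
    4  c$ffcdegdfgcabaceffdegdf  f
    5  cabaceffdegdfc$ffcdegdfg  g
    6  cdegdfgcabaceffdegdfc$ff  f
    7  ceffdegdfc$ffcdegdfgcaba  a
    8  degdfc$ffcdegdfgcabaceff  f
    9  degdfgcabaceffdegdfc$ffc  c
   10  dfc$ffcdegdfgcabaceffdeg  g
   11  dfgcabaceffdegdfc$ffcdeg  g
   12  effdegdfc$ffcdegdfgcabac  c
   13  egdfc$ffcdegdfgcabaceffd  d
   14  egdfgcabaceffdegdfc$ffcd  d
   15  fc$ffcdegdfgcabaceffdegd  d
   16  fcdegdfgcabaceffdegdfc$f  f
   17  fdegdfc$ffcdegdfgcabacef  f
   18  ffcdegdfgcabaceffdegdfc$  $
   19  ffdegdfc$ffcdegdfgcabace  e
   20  fgcabaceffdegdfc$ffcdegd  d
   21  gcabaceffdegdfc$ffcdegdf  f
   22  gdfc$ffcdegdfgcabaceffde  e
   23  gdfgcabaceffdegdfc$ffcde  e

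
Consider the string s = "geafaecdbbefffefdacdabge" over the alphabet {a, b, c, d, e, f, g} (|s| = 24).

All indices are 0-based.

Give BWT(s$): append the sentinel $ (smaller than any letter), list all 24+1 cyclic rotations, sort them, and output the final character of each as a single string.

rank  rotation                   last
    0  $geafaecdbbefffefdacdabge  e
    1  abge$geafaecdbbefffefdacd  d
    2  acdabge$geafaecdbbefffefd  d
    3  aecdbbefffefdacdabge$geaf  f
    4  afaecdbbefffefdacdabge$ge  e
    5  bbefffefdacdabge$geafaecd  d
    6  befffefdacdabge$geafaecdb  b
    7  bge$geafaecdbbefffefdacda  a
    8  cdabge$geafaecdbbefffefda  a
    9  cdbbefffefdacdabge$geafae  e
   10  dabge$geafaecdbbefffefdac  c
   11  dacdabge$geafaecdbbefffef  f
   12  dbbefffefdacdabge$geafaec  c
   13  e$geafaecdbbefffefdacdabg  g
   14  eafaecdbbefffefdacdabge$g  g
   15  ecdbbefffefdacdabge$geafa  a
   16  efdacdabge$geafaecdbbefff  f
   17  efffefdacdabge$geafaecdbb  b
   18  faecdbbefffefdacdabge$gea  a
   19  fdacdabge$geafaecdbbefffe  e
   20  fefdacdabge$geafaecdbbeff  f
   21  ffefdacdabge$geafaecdbbef  f
   22  fffefdacdabge$geafaecdbbe  e
   23  ge$geafaecdbbefffefdacdab  b
   24  geafaecdbbefffefdacdabge$  $

eddfedbaaecfcggafbaeffeb$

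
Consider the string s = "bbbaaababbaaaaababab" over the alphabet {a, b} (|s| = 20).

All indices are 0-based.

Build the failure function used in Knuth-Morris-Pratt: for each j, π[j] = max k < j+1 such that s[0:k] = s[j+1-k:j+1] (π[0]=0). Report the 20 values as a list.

π[0] = 0
j=1 s[j]='b': π[1]=1 (border 'b')
j=2 s[j]='b': π[2]=2 (border 'bb')
j=3 s[j]='a': k: 2→1→0; π[3]=0 (border '')
j=4 s[j]='a': π[4]=0 (border '')
j=5 s[j]='a': π[5]=0 (border '')
j=6 s[j]='b': π[6]=1 (border 'b')
j=7 s[j]='a': k: 1→0; π[7]=0 (border '')
j=8 s[j]='b': π[8]=1 (border 'b')
j=9 s[j]='b': π[9]=2 (border 'bb')
j=10 s[j]='a': k: 2→1→0; π[10]=0 (border '')
j=11 s[j]='a': π[11]=0 (border '')
j=12 s[j]='a': π[12]=0 (border '')
j=13 s[j]='a': π[13]=0 (border '')
j=14 s[j]='a': π[14]=0 (border '')
j=15 s[j]='b': π[15]=1 (border 'b')
j=16 s[j]='a': k: 1→0; π[16]=0 (border '')
j=17 s[j]='b': π[17]=1 (border 'b')
j=18 s[j]='a': k: 1→0; π[18]=0 (border '')
j=19 s[j]='b': π[19]=1 (border 'b')

[0, 1, 2, 0, 0, 0, 1, 0, 1, 2, 0, 0, 0, 0, 0, 1, 0, 1, 0, 1]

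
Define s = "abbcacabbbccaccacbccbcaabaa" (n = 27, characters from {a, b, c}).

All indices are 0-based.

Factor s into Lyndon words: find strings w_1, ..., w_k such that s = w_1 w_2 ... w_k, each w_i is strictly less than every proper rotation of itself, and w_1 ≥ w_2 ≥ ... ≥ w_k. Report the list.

emit factor 1: 'abbcac' (i=0, period=6)
emit factor 2: 'abbbccaccacbccbc' (i=6, period=16)
emit factor 3: 'aab' (i=22, period=3)
emit factor 4: 'a' (i=25, period=1)
emit factor 5: 'a' (i=26, period=1)

["abbcac", "abbbccaccacbccbc", "aab", "a", "a"]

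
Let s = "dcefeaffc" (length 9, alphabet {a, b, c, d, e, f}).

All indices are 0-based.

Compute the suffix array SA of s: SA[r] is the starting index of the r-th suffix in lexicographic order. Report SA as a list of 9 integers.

rank | idx | suffix
   0 |   5 | affc
   1 |   8 | c
   2 |   1 | cefeaffc
   3 |   0 | dcefeaffc
   4 |   4 | eaffc
   5 |   2 | efeaffc
   6 |   7 | fc
   7 |   3 | feaffc
   8 |   6 | ffc

[5, 8, 1, 0, 4, 2, 7, 3, 6]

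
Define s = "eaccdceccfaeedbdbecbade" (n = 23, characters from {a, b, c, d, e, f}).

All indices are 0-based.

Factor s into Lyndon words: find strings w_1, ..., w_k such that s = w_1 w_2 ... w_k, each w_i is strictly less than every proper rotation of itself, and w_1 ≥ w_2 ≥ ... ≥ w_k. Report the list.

["e", "accdceccfaeedbdbecbade"]

emit factor 1: 'e' (i=0, period=1)
emit factor 2: 'accdceccfaeedbdbecbade' (i=1, period=22)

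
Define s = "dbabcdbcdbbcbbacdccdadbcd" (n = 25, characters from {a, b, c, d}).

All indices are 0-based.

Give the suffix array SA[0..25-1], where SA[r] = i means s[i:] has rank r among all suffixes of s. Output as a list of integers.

[2, 14, 20, 1, 13, 12, 9, 10, 22, 6, 3, 11, 17, 23, 18, 7, 4, 15, 24, 19, 0, 8, 21, 5, 16]

sorted suffixes:
  #0 SA[0]=2  'abcdbcdbbcbbacdccdadbcd'
  #1 SA[1]=14  'acdccdadbcd'
  #2 SA[2]=20  'adbcd'
  #3 SA[3]=1  'babcdbcdbbcbbacdccdadbcd'
  #4 SA[4]=13  'bacdccdadbcd'
  #5 SA[5]=12  'bbacdccdadbcd'
  #6 SA[6]=9  'bbcbbacdccdadbcd'
  #7 SA[7]=10  'bcbbacdccdadbcd'
  #8 SA[8]=22  'bcd'
  #9 SA[9]=6  'bcdbbcbbacdccdadbcd'
  #10 SA[10]=3  'bcdbcdbbcbbacdccdadbcd'
  #11 SA[11]=11  'cbbacdccdadbcd'
  #12 SA[12]=17  'ccdadbcd'
  #13 SA[13]=23  'cd'
  #14 SA[14]=18  'cdadbcd'
  #15 SA[15]=7  'cdbbcbbacdccdadbcd'
  #16 SA[16]=4  'cdbcdbbcbbacdccdadbcd'
  #17 SA[17]=15  'cdccdadbcd'
  #18 SA[18]=24  'd'
  #19 SA[19]=19  'dadbcd'
  #20 SA[20]=0  'dbabcdbcdbbcbbacdccdadbcd'
  #21 SA[21]=8  'dbbcbbacdccdadbcd'
  #22 SA[22]=21  'dbcd'
  #23 SA[23]=5  'dbcdbbcbbacdccdadbcd'
  #24 SA[24]=16  'dccdadbcd'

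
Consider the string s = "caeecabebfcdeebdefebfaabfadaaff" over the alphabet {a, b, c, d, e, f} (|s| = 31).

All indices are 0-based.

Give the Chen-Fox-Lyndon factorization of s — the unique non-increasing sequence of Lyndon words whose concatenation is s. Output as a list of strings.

["c", "aeec", "abebfcdeebdefebf", "aabfadaaff"]

emit factor 1: 'c' (i=0, period=1)
emit factor 2: 'aeec' (i=1, period=4)
emit factor 3: 'abebfcdeebdefebf' (i=5, period=16)
emit factor 4: 'aabfadaaff' (i=21, period=10)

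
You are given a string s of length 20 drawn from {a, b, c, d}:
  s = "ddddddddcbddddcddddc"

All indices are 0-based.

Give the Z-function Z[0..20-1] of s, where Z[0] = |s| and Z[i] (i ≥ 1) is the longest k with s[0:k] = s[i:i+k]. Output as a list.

Z[0]=20
i=1: outside box; Z[1]=7 grow→box=[1,8)
i=2: min(r-i=6, Z[1]=7)=6; Z[2]=6
i=3: min(r-i=5, Z[2]=6)=5; Z[3]=5
i=4: min(r-i=4, Z[3]=5)=4; Z[4]=4
i=5: min(r-i=3, Z[4]=4)=3; Z[5]=3
i=6: min(r-i=2, Z[5]=3)=2; Z[6]=2
i=7: min(r-i=1, Z[6]=2)=1; Z[7]=1
i=8: outside box; Z[8]=0
i=9: outside box; Z[9]=0
i=10: outside box; Z[10]=4 grow→box=[10,14)
i=11: min(r-i=3, Z[1]=7)=3; Z[11]=3
i=12: min(r-i=2, Z[2]=6)=2; Z[12]=2
i=13: min(r-i=1, Z[3]=5)=1; Z[13]=1
i=14: outside box; Z[14]=0
i=15: outside box; Z[15]=4 grow→box=[15,19)
i=16: min(r-i=3, Z[1]=7)=3; Z[16]=3
i=17: min(r-i=2, Z[2]=6)=2; Z[17]=2
i=18: min(r-i=1, Z[3]=5)=1; Z[18]=1
i=19: outside box; Z[19]=0

[20, 7, 6, 5, 4, 3, 2, 1, 0, 0, 4, 3, 2, 1, 0, 4, 3, 2, 1, 0]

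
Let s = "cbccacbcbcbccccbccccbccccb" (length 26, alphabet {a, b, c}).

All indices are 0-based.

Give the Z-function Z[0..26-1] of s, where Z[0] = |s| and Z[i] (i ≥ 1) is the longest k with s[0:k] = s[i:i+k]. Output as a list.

Z[0]=26
i=1: i≥r, start 0; Z[1]=0
i=2: i≥r, start 0; Z[2]=1 grow→box=[2,3)
i=3: i≥r, start 0; Z[3]=1 grow→box=[3,4)
i=4: i≥r, start 0; Z[4]=0
i=5: i≥r, start 0; Z[5]=3 grow→box=[5,8)
i=6: min(r-i=2, Z[1]=0)=0; Z[6]=0
i=7: min(r-i=1, Z[2]=1)=1; Z[7]=3 grow→box=[7,10)
i=8: min(r-i=2, Z[1]=0)=0; Z[8]=0
i=9: min(r-i=1, Z[2]=1)=1; Z[9]=4 grow→box=[9,13)
i=10: min(r-i=3, Z[1]=0)=0; Z[10]=0
i=11: min(r-i=2, Z[2]=1)=1; Z[11]=1
i=12: min(r-i=1, Z[3]=1)=1; Z[12]=1
i=13: i≥r, start 0; Z[13]=1 grow→box=[13,14)
i=14: i≥r, start 0; Z[14]=4 grow→box=[14,18)
i=15: min(r-i=3, Z[1]=0)=0; Z[15]=0
i=16: min(r-i=2, Z[2]=1)=1; Z[16]=1
i=17: min(r-i=1, Z[3]=1)=1; Z[17]=1
i=18: i≥r, start 0; Z[18]=1 grow→box=[18,19)
i=19: i≥r, start 0; Z[19]=4 grow→box=[19,23)
i=20: min(r-i=3, Z[1]=0)=0; Z[20]=0
i=21: min(r-i=2, Z[2]=1)=1; Z[21]=1
i=22: min(r-i=1, Z[3]=1)=1; Z[22]=1
i=23: i≥r, start 0; Z[23]=1 grow→box=[23,24)
i=24: i≥r, start 0; Z[24]=2 grow→box=[24,26)
i=25: min(r-i=1, Z[1]=0)=0; Z[25]=0

[26, 0, 1, 1, 0, 3, 0, 3, 0, 4, 0, 1, 1, 1, 4, 0, 1, 1, 1, 4, 0, 1, 1, 1, 2, 0]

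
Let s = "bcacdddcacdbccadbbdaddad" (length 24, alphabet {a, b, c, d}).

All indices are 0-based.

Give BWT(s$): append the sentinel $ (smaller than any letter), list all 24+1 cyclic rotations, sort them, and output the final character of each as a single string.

dccdcdd$dbdbcbaaadbacdadc

rank  rotation                   last
    0  $bcacdddcacdbccadbbdaddad  d
    1  acdbccadbbdaddad$bcacdddc  c
    2  acdddcacdbccadbbdaddad$bc  c
    3  ad$bcacdddcacdbccadbbdadd  d
    4  adbbdaddad$bcacdddcacdbcc  c
    5  addad$bcacdddcacdbccadbbd  d
    6  bbdaddad$bcacdddcacdbccad  d
    7  bcacdddcacdbccadbbdaddad$  $
    8  bccadbbdaddad$bcacdddcacd  d
    9  bdaddad$bcacdddcacdbccadb  b
   10  cacdbccadbbdaddad$bcacddd  d
   11  cacdddcacdbccadbbdaddad$b  b
   12  cadbbdaddad$bcacdddcacdbc  c
   13  ccadbbdaddad$bcacdddcacdb  b
   14  cdbccadbbdaddad$bcacdddca  a
   15  cdddcacdbccadbbdaddad$bca  a
   16  d$bcacdddcacdbccadbbdadda  a
   17  dad$bcacdddcacdbccadbbdad  d
   18  daddad$bcacdddcacdbccadbb  b
   19  dbbdaddad$bcacdddcacdbcca  a
   20  dbccadbbdaddad$bcacdddcac  c
   21  dcacdbccadbbdaddad$bcacdd  d
   22  ddad$bcacdddcacdbccadbbda  a
   23  ddcacdbccadbbdaddad$bcacd  d
   24  dddcacdbccadbbdaddad$bcac  c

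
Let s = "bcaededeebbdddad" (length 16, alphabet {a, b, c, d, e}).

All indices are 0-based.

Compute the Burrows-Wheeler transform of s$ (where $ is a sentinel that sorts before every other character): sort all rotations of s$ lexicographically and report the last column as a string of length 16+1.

ddce$bbaddbeeeadd

rank  rotation           last
    0  $bcaededeebbdddad  d
    1  ad$bcaededeebbddd  d
    2  aededeebbdddad$bc  c
    3  bbdddad$bcaededee  e
    4  bcaededeebbdddad$  $
    5  bdddad$bcaededeeb  b
    6  caededeebbdddad$b  b
    7  d$bcaededeebbddda  a
    8  dad$bcaededeebbdd  d
    9  ddad$bcaededeebbd  d
   10  dddad$bcaededeebb  b
   11  dedeebbdddad$bcae  e
   12  deebbdddad$bcaede  e
   13  ebbdddad$bcaedede  e
   14  ededeebbdddad$bca  a
   15  edeebbdddad$bcaed  d
   16  eebbdddad$bcaeded  d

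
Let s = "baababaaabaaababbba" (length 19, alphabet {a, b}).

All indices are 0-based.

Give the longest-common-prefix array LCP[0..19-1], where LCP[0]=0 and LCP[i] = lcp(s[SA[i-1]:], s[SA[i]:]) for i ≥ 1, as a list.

rank | idx | suffix
   0 |  18 | a
   1 |   6 | aaabaaababbba
   2 |  10 | aaababbba
   3 |   7 | aabaaababbba
   4 |   1 | aababaaabaaababbba
   5 |  11 | aababbba
   6 |   4 | abaaabaaababbba
   7 |   8 | abaaababbba
   8 |   2 | ababaaabaaababbba
   9 |  12 | ababbba
  10 |  14 | abbba
  11 |  17 | ba
  12 |   5 | baaabaaababbba
  13 |   9 | baaababbba
  14 |   0 | baababaaabaaababbba
  15 |   3 | babaaabaaababbba
  16 |  13 | babbba
  17 |  16 | bba
  18 |  15 | bbba

SA = [18, 6, 10, 7, 1, 11, 4, 8, 2, 12, 14, 17, 5, 9, 0, 3, 13, 16, 15]
rank  pair      lcp
   1  s[18:],s[6:]  1  'a'
   2  s[6:],s[10:]  5  'aaaba'
   3  s[10:],s[7:]  2  'aa'
   4  s[7:],s[1:]  4  'aaba'
   5  s[1:],s[11:]  5  'aabab'
   6  s[11:],s[4:]  1  'a'
   7  s[4:],s[8:]  7  'abaaaba'
   8  s[8:],s[2:]  3  'aba'
   9  s[2:],s[12:]  4  'abab'
  10  s[12:],s[14:]  2  'ab'
  11  s[14:],s[17:]  0  ''
  12  s[17:],s[5:]  2  'ba'
  13  s[5:],s[9:]  6  'baaaba'
  14  s[9:],s[0:]  3  'baa'
  15  s[0:],s[3:]  2  'ba'
  16  s[3:],s[13:]  3  'bab'
  17  s[13:],s[16:]  1  'b'
  18  s[16:],s[15:]  2  'bb'

[0, 1, 5, 2, 4, 5, 1, 7, 3, 4, 2, 0, 2, 6, 3, 2, 3, 1, 2]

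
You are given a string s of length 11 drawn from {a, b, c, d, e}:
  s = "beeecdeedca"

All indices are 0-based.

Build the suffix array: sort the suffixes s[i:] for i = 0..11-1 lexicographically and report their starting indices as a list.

rank→(start, suffix):
  0 → (10, 'a')
  1 → (0, 'beeecdeedca')
  2 → (9, 'ca')
  3 → (4, 'cdeedca')
  4 → (8, 'dca')
  5 → (5, 'deedca')
  6 → (3, 'ecdeedca')
  7 → (7, 'edca')
  8 → (2, 'eecdeedca')
  9 → (6, 'eedca')
  10 → (1, 'eeecdeedca')

[10, 0, 9, 4, 8, 5, 3, 7, 2, 6, 1]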